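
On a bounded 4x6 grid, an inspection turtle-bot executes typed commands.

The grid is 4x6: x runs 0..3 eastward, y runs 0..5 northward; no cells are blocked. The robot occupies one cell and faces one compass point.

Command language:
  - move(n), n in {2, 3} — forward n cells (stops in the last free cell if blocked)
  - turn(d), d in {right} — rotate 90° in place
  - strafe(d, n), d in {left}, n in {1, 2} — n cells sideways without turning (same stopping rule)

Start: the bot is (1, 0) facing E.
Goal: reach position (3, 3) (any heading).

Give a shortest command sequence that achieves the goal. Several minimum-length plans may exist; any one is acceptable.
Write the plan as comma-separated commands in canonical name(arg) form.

move(2), strafe(left, 1), strafe(left, 2)

from: (1, 0) facing E
t=1 move(2) ⇒ (3, 0) facing E
t=2 strafe(left, 1) ⇒ (3, 1) facing E
t=3 strafe(left, 2) ⇒ (3, 3) facing E
nothing shorter than 3 reaches the goal.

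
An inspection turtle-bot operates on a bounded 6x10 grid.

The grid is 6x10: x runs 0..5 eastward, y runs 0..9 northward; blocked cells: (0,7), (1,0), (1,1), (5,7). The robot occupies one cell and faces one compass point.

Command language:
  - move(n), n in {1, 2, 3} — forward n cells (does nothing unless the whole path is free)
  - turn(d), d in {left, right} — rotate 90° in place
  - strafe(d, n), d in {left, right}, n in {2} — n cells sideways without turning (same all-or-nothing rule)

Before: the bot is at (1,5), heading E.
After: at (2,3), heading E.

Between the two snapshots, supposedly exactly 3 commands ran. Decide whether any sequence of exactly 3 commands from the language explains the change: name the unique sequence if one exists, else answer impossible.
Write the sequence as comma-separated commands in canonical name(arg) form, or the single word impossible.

strafe(right, 2), strafe(right, 2), move(1)

key: the second strafe(right, 2) would hit the blocked cell at (1,1), so it does nothing
begin: at (1,5), heading E
1. strafe(right, 2) → at (1,3), heading E
2. strafe(right, 2) → at (1,3), heading E
3. move(1) → at (2,3), heading E
no rival 3-sequence matches.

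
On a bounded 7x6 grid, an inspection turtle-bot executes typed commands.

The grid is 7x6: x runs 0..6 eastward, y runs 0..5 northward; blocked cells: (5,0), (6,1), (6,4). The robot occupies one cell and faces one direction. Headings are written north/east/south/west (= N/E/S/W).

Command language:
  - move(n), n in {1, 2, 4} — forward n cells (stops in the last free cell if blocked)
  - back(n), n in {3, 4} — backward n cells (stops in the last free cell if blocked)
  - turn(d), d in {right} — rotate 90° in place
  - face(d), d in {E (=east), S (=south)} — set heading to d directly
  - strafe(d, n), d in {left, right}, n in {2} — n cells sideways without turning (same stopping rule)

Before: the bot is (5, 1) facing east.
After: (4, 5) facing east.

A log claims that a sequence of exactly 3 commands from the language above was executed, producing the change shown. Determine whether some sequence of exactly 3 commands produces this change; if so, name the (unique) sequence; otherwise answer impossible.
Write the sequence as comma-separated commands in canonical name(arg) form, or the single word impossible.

no 3-step route produces this change.

impossible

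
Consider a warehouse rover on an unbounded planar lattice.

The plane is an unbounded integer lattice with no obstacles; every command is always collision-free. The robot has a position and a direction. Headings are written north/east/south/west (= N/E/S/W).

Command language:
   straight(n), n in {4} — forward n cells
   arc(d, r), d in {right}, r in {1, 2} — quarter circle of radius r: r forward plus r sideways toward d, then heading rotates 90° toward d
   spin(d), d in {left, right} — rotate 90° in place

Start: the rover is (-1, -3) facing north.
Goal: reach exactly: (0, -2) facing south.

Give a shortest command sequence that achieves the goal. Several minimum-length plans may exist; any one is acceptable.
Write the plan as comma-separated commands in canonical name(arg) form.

arc(right, 1), spin(right)

t0: (-1, -3) facing north
1. arc(right, 1) → (0, -2) facing east
2. spin(right) → (0, -2) facing south
shorter routes all fall short; 2 is best.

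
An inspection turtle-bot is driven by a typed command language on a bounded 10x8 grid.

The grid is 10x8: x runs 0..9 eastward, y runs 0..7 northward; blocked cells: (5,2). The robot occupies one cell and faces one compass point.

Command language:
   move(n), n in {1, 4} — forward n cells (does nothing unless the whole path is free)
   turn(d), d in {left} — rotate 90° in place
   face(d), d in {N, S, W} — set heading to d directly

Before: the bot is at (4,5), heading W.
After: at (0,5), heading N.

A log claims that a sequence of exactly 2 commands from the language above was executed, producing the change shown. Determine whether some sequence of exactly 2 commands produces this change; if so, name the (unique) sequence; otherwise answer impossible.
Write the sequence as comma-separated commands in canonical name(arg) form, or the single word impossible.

move(4), face(N)

key: position moved to (0,5) AND the heading swung to N — translation plus rotation needed
begin: at (4,5), heading W
t=1 move(4) ⇒ at (0,5), heading W
t=2 face(N) ⇒ at (0,5), heading N
no other 2-command option fits: unique.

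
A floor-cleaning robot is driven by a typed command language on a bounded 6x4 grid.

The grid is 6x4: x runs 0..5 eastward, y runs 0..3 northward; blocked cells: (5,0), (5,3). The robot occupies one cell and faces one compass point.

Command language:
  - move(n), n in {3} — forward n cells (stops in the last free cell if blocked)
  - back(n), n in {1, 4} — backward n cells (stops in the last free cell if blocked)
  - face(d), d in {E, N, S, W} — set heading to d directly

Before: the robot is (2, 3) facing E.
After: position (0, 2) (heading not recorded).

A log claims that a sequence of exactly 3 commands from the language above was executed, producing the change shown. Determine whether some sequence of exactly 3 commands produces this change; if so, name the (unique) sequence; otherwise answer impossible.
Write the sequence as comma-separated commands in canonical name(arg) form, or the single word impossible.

key: running back(1) before back(4) would end elsewhere — order is forced
from: (2, 3) facing E
[1] after back(4): (0, 3) facing E
[2] after face(N): (0, 3) facing N
[3] after back(1): (0, 2) facing N
no rival 3-sequence matches.

back(4), face(N), back(1)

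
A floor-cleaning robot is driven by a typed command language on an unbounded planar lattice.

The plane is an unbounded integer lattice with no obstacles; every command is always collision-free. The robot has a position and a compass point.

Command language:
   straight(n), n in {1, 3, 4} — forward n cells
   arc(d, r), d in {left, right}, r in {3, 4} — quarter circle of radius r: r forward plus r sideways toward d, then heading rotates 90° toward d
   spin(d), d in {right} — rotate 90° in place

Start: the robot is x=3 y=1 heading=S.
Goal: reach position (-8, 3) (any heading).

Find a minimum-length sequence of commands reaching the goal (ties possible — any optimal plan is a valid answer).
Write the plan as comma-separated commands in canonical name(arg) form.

start: x=3 y=1 heading=S
1. straight(1) → x=3 y=0 heading=S
2. arc(right, 4) → x=-1 y=-4 heading=W
3. arc(right, 4) → x=-5 y=0 heading=N
4. arc(left, 3) → x=-8 y=3 heading=W
no 3-step plan works, so 4 is optimal.

straight(1), arc(right, 4), arc(right, 4), arc(left, 3)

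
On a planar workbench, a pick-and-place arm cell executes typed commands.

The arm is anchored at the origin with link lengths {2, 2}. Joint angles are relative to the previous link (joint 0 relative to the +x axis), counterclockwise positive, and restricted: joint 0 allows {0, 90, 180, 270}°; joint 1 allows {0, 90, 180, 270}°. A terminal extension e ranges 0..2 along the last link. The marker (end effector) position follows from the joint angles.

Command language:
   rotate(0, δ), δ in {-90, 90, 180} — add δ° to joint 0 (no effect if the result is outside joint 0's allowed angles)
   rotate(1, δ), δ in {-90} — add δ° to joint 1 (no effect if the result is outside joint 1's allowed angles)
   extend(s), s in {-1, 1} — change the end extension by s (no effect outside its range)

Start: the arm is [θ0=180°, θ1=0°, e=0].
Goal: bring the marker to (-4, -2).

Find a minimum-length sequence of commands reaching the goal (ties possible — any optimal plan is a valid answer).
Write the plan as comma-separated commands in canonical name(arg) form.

extend(1), extend(1), rotate(0, 90), rotate(1, -90)

initial: [θ0=180°, θ1=0°, e=0]
[1] after extend(1): [θ0=180°, θ1=0°, e=1]
[2] after extend(1): [θ0=180°, θ1=0°, e=2]
[3] after rotate(0, 90): [θ0=270°, θ1=0°, e=2]
[4] after rotate(1, -90): [θ0=270°, θ1=270°, e=2]
minimal: 4 command(s), checked below 4.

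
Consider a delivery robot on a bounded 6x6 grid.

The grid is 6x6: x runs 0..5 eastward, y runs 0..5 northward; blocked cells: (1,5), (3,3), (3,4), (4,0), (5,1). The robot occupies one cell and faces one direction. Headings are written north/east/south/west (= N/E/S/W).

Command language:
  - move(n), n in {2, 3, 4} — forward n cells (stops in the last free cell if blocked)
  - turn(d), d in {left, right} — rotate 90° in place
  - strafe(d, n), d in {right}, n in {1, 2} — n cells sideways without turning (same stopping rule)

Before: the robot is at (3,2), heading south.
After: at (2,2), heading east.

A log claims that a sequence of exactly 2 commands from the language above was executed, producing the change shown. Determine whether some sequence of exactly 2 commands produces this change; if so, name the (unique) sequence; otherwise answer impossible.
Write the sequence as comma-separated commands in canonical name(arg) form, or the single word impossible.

strafe(right, 1), turn(left)

key: order matters: swapping strafe(right, 1) and turn(left) lands elsewhere
initial: at (3,2), heading south
t=1 strafe(right, 1) ⇒ at (2,2), heading south
t=2 turn(left) ⇒ at (2,2), heading east
all 49 alternatives checked — unique.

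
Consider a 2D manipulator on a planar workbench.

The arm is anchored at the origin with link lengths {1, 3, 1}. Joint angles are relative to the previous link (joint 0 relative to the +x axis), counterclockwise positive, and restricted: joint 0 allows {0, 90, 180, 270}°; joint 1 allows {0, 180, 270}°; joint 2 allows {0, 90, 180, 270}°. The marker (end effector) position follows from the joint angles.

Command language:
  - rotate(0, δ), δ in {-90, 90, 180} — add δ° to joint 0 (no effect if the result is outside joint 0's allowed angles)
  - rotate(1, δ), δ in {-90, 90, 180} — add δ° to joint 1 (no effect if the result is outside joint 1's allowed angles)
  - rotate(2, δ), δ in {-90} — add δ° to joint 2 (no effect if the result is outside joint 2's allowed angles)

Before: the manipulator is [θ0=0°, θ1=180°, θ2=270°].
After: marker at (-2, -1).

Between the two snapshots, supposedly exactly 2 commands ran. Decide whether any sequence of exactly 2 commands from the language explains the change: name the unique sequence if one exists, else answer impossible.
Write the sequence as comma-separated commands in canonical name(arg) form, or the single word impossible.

begin: [θ0=0°, θ1=180°, θ2=270°]
[1] after rotate(2, -90): [θ0=0°, θ1=180°, θ2=180°]
[2] after rotate(2, -90): [θ0=0°, θ1=180°, θ2=90°]
no rival 2-sequence matches.

rotate(2, -90), rotate(2, -90)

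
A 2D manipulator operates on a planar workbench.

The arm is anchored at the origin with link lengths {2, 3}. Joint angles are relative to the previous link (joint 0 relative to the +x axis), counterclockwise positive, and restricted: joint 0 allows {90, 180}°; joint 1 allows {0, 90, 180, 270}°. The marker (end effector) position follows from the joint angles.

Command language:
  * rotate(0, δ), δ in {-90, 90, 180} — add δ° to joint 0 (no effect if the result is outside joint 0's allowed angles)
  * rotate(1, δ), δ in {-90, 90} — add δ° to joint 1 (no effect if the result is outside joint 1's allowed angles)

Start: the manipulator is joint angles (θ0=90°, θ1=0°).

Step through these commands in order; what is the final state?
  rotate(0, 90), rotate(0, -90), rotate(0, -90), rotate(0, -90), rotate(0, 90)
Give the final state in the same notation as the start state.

joint angles (θ0=180°, θ1=0°)

initial: joint angles (θ0=90°, θ1=0°)
t=1 rotate(0, 90) ⇒ joint angles (θ0=180°, θ1=0°)
t=2 rotate(0, -90) ⇒ joint angles (θ0=90°, θ1=0°)
t=3 rotate(0, -90) ⇒ joint angles (θ0=90°, θ1=0°)
t=4 rotate(0, -90) ⇒ joint angles (θ0=90°, θ1=0°)
t=5 rotate(0, 90) ⇒ joint angles (θ0=180°, θ1=0°)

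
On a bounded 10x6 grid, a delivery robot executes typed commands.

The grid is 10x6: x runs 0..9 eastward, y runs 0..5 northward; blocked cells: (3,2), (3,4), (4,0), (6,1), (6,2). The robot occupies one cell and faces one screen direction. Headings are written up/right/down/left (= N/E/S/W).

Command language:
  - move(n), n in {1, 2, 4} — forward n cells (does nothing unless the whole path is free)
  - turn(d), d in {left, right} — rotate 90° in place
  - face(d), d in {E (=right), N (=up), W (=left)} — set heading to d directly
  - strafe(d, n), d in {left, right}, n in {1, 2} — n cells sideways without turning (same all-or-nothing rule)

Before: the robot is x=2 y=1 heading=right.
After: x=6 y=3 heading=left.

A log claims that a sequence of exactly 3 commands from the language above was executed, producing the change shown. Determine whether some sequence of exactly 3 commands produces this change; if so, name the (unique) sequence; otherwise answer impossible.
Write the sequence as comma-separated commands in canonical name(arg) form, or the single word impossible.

key: cell and facing (now W) both changed — the 3 commands mix motion and turning
from: x=2 y=1 heading=right
step 1 (strafe(left, 2)): x=2 y=3 heading=right
step 2 (move(4)): x=6 y=3 heading=right
step 3 (face(W)): x=6 y=3 heading=left
no rival 3-sequence matches.

strafe(left, 2), move(4), face(W)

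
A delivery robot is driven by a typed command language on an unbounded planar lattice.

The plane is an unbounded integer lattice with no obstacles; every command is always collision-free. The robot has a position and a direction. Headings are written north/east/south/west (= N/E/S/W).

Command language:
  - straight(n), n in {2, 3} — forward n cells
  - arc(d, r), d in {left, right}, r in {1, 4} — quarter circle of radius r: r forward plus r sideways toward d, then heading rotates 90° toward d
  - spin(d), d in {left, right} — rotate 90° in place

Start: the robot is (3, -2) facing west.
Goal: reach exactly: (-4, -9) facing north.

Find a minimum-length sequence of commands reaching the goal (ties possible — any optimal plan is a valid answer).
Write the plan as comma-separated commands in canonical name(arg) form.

begin: (3, -2) facing west
[1] after straight(3): (0, -2) facing west
[2] after spin(left): (0, -2) facing south
[3] after straight(3): (0, -5) facing south
[4] after arc(right, 4): (-4, -9) facing west
[5] after spin(right): (-4, -9) facing north
minimal: 5 command(s), checked below 5.

straight(3), spin(left), straight(3), arc(right, 4), spin(right)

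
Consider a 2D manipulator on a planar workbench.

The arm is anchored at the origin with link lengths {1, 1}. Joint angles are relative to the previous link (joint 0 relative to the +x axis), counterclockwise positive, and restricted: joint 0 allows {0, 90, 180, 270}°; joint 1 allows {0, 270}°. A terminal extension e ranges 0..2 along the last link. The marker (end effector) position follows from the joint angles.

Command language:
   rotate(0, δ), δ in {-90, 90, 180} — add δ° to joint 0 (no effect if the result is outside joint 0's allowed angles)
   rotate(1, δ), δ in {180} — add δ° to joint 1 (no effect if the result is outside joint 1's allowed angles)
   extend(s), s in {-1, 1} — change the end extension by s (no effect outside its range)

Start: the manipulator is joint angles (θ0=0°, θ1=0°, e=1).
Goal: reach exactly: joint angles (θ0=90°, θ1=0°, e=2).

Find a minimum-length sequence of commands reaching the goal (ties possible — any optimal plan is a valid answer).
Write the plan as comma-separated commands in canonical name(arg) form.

begin: joint angles (θ0=0°, θ1=0°, e=1)
step 1 (rotate(0, 90)): joint angles (θ0=90°, θ1=0°, e=1)
step 2 (extend(1)): joint angles (θ0=90°, θ1=0°, e=2)
shorter routes all fall short; 2 is best.

rotate(0, 90), extend(1)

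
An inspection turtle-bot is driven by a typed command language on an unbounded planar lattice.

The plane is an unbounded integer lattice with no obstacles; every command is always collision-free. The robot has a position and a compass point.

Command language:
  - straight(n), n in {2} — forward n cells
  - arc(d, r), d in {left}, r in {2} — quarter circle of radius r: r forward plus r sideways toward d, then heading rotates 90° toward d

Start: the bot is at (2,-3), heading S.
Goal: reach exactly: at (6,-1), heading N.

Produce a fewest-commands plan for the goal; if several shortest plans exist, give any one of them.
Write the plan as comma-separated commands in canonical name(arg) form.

begin: at (2,-3), heading S
[1] after arc(left, 2): at (4,-5), heading E
[2] after arc(left, 2): at (6,-3), heading N
[3] after straight(2): at (6,-1), heading N
no 2-step plan works, so 3 is optimal.

arc(left, 2), arc(left, 2), straight(2)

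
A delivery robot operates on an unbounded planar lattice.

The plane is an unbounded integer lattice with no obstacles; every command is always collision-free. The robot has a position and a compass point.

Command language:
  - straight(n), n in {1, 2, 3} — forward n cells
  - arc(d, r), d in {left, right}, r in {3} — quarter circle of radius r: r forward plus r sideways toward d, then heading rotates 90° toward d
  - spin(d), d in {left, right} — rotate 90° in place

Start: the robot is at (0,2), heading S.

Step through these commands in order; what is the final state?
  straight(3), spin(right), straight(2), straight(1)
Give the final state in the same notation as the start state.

begin: at (0,2), heading S
[1] after straight(3): at (0,-1), heading S
[2] after spin(right): at (0,-1), heading W
[3] after straight(2): at (-2,-1), heading W
[4] after straight(1): at (-3,-1), heading W

at (-3,-1), heading W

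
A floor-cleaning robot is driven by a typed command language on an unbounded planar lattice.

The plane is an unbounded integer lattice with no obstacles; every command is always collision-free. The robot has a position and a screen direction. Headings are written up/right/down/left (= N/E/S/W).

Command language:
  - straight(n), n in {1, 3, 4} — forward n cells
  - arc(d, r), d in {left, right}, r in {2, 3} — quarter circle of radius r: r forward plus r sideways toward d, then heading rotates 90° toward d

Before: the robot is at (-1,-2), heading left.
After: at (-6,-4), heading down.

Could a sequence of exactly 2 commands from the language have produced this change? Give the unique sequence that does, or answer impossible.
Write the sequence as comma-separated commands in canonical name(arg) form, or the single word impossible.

straight(3), arc(left, 2)

key: cell and facing (now S) both changed — the 2 commands mix motion and turning
t0: at (-1,-2), heading left
[1] after straight(3): at (-4,-2), heading left
[2] after arc(left, 2): at (-6,-4), heading down
no other 2-command option fits: unique.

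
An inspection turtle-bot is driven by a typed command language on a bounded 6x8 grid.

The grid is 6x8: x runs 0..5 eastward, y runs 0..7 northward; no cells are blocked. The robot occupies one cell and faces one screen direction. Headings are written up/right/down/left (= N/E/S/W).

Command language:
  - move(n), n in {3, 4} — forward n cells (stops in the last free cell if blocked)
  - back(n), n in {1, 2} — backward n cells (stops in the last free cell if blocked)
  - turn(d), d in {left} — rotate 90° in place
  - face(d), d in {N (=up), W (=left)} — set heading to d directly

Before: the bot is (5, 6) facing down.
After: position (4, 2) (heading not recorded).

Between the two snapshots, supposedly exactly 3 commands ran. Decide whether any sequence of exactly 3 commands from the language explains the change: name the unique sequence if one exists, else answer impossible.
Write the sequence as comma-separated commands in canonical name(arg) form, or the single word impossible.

key: order matters: swapping move(4) and back(1) lands elsewhere
begin: (5, 6) facing down
1. move(4) → (5, 2) facing down
2. turn(left) → (5, 2) facing right
3. back(1) → (4, 2) facing right
no other 3-command option fits: unique.

move(4), turn(left), back(1)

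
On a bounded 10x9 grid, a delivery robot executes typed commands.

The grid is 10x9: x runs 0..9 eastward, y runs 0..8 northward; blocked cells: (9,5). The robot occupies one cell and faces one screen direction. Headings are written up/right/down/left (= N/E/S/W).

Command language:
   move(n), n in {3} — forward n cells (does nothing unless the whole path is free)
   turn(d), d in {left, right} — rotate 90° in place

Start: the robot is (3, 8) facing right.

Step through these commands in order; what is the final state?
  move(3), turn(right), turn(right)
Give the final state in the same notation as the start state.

begin: (3, 8) facing right
t=1 move(3) ⇒ (6, 8) facing right
t=2 turn(right) ⇒ (6, 8) facing down
t=3 turn(right) ⇒ (6, 8) facing left

(6, 8) facing left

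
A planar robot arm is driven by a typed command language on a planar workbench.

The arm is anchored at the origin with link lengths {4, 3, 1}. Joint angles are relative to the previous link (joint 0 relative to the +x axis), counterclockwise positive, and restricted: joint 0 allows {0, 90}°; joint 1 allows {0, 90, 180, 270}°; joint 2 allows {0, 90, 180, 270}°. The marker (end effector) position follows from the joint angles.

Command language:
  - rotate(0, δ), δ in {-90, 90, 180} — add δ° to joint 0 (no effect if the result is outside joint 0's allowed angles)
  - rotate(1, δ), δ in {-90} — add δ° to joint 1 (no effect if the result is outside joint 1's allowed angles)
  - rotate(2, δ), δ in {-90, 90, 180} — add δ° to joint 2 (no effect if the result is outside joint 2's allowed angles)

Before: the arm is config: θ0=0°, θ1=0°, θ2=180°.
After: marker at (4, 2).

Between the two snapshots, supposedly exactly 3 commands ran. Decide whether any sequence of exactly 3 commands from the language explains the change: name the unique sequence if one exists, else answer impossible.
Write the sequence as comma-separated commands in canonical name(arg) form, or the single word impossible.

begin: config: θ0=0°, θ1=0°, θ2=180°
step 1 (rotate(1, -90)): config: θ0=0°, θ1=270°, θ2=180°
step 2 (rotate(1, -90)): config: θ0=0°, θ1=180°, θ2=180°
step 3 (rotate(1, -90)): config: θ0=0°, θ1=90°, θ2=180°
all 343 alternatives checked — unique.

rotate(1, -90), rotate(1, -90), rotate(1, -90)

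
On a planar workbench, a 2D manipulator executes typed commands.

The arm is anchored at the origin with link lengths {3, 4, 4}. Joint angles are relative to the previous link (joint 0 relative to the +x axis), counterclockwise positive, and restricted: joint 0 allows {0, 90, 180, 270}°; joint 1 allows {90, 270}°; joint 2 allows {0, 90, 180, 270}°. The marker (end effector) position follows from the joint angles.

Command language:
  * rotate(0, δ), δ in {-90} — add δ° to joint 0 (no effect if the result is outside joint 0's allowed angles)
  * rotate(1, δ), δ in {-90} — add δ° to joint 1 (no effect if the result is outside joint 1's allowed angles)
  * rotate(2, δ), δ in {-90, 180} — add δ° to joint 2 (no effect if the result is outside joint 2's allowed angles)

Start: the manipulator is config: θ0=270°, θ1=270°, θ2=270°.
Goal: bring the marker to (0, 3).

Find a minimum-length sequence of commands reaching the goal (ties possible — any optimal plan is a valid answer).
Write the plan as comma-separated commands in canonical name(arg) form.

t0: config: θ0=270°, θ1=270°, θ2=270°
step 1 (rotate(2, -90)): config: θ0=270°, θ1=270°, θ2=180°
step 2 (rotate(0, -90)): config: θ0=180°, θ1=270°, θ2=180°
step 3 (rotate(0, -90)): config: θ0=90°, θ1=270°, θ2=180°
minimal: 3 command(s), checked below 3.

rotate(2, -90), rotate(0, -90), rotate(0, -90)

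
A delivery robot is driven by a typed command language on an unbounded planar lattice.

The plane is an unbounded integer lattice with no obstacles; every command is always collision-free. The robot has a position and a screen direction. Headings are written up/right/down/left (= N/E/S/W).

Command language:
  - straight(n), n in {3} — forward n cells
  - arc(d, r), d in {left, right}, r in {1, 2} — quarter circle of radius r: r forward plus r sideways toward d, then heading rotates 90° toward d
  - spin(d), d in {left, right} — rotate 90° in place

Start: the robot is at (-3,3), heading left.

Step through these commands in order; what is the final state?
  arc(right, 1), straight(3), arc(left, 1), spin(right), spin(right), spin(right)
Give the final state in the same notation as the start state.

at (-5,8), heading down

initial: at (-3,3), heading left
t=1 arc(right, 1) ⇒ at (-4,4), heading up
t=2 straight(3) ⇒ at (-4,7), heading up
t=3 arc(left, 1) ⇒ at (-5,8), heading left
t=4 spin(right) ⇒ at (-5,8), heading up
t=5 spin(right) ⇒ at (-5,8), heading right
t=6 spin(right) ⇒ at (-5,8), heading down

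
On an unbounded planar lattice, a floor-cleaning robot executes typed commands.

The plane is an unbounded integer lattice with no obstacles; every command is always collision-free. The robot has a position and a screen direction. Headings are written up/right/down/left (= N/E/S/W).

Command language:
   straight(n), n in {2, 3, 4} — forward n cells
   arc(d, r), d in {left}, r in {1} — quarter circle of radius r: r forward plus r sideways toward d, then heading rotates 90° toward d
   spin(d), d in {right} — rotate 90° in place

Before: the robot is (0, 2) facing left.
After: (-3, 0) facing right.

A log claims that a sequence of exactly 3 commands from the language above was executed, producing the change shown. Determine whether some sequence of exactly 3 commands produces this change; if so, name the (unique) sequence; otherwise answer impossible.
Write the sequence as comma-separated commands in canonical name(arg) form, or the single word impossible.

key: order matters: swapping straight(3) and arc(left, 1) lands elsewhere
from: (0, 2) facing left
t=1 straight(3) ⇒ (-3, 2) facing left
t=2 arc(left, 1) ⇒ (-4, 1) facing down
t=3 arc(left, 1) ⇒ (-3, 0) facing right
no other 3-command option fits: unique.

straight(3), arc(left, 1), arc(left, 1)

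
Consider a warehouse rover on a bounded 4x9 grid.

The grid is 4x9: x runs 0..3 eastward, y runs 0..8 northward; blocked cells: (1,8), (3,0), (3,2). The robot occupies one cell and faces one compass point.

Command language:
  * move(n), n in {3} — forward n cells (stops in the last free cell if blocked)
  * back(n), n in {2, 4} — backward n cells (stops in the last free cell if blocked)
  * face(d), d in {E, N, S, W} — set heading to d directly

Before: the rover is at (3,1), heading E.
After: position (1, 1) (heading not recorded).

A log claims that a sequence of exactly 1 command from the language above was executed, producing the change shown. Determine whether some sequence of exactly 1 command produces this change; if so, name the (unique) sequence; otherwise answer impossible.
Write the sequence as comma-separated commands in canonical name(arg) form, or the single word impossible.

from: at (3,1), heading E
1. back(2) → at (1,1), heading E
no other 1-command option fits: unique.

back(2)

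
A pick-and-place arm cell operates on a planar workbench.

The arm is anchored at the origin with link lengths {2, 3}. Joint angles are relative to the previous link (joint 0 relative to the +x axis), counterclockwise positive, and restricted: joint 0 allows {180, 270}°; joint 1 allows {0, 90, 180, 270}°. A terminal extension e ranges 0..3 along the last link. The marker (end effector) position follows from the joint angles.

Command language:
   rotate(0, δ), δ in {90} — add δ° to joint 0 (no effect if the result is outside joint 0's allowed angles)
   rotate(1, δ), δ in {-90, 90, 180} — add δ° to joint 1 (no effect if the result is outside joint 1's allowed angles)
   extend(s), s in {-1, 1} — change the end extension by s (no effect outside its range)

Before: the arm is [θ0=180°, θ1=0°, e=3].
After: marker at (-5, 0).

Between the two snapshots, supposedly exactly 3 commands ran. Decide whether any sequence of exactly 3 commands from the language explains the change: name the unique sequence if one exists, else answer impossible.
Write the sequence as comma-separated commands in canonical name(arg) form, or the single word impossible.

extend(-1), extend(-1), extend(-1)

start: [θ0=180°, θ1=0°, e=3]
step 1 (extend(-1)): [θ0=180°, θ1=0°, e=2]
step 2 (extend(-1)): [θ0=180°, θ1=0°, e=1]
step 3 (extend(-1)): [θ0=180°, θ1=0°, e=0]
no rival 3-sequence matches.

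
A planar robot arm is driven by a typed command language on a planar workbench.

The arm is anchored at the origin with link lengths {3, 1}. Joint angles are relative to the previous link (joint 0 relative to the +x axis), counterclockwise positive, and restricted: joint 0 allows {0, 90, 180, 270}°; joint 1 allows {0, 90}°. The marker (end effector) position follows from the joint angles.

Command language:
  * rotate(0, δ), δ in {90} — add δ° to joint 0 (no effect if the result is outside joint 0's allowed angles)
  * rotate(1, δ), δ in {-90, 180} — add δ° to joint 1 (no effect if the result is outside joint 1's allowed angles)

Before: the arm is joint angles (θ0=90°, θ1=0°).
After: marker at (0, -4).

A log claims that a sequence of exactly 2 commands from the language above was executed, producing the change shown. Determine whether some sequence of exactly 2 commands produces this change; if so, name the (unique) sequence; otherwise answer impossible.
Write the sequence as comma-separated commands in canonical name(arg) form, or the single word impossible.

begin: joint angles (θ0=90°, θ1=0°)
[1] after rotate(0, 90): joint angles (θ0=180°, θ1=0°)
[2] after rotate(0, 90): joint angles (θ0=270°, θ1=0°)
no rival 2-sequence matches.

rotate(0, 90), rotate(0, 90)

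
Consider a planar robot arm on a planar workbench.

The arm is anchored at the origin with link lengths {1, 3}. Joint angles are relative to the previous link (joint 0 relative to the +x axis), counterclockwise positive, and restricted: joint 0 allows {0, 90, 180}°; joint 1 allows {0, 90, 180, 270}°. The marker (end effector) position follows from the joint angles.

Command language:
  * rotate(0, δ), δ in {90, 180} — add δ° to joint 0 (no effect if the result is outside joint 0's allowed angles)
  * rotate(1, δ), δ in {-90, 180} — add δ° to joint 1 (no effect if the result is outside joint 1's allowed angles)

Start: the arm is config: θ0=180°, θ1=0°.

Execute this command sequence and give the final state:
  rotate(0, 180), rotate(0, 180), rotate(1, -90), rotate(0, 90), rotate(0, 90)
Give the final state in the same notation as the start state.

start: config: θ0=180°, θ1=0°
t=1 rotate(0, 180) ⇒ config: θ0=0°, θ1=0°
t=2 rotate(0, 180) ⇒ config: θ0=180°, θ1=0°
t=3 rotate(1, -90) ⇒ config: θ0=180°, θ1=270°
t=4 rotate(0, 90) ⇒ config: θ0=180°, θ1=270°
t=5 rotate(0, 90) ⇒ config: θ0=180°, θ1=270°

config: θ0=180°, θ1=270°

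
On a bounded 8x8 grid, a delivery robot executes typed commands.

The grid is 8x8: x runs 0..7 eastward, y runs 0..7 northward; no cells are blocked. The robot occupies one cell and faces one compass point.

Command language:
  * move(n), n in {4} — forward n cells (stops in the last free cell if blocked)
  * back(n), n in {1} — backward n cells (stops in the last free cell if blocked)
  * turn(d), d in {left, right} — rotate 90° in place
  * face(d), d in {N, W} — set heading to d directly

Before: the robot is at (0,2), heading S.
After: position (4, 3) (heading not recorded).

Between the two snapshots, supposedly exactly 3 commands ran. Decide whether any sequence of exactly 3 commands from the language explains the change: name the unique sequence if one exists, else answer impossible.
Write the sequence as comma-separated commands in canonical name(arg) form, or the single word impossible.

back(1), turn(left), move(4)

key: running move(4) before back(1) would end elsewhere — order is forced
initial: at (0,2), heading S
t=1 back(1) ⇒ at (0,3), heading S
t=2 turn(left) ⇒ at (0,3), heading E
t=3 move(4) ⇒ at (4,3), heading E
uniquely the one of 216 3-step routes that fits.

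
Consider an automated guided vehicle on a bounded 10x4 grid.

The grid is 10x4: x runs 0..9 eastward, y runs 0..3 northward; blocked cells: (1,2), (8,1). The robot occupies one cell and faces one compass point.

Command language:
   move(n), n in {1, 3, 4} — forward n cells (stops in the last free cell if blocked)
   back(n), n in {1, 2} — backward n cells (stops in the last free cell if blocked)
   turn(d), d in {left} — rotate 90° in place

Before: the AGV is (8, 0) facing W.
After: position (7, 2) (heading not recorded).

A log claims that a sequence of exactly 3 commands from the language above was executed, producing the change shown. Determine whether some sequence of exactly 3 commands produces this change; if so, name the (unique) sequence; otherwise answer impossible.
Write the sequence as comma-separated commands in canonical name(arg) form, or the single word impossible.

move(1), turn(left), back(2)

key: running back(2) before move(1) would end elsewhere — order is forced
from: (8, 0) facing W
[1] after move(1): (7, 0) facing W
[2] after turn(left): (7, 0) facing S
[3] after back(2): (7, 2) facing S
uniquely the one of 216 3-step routes that fits.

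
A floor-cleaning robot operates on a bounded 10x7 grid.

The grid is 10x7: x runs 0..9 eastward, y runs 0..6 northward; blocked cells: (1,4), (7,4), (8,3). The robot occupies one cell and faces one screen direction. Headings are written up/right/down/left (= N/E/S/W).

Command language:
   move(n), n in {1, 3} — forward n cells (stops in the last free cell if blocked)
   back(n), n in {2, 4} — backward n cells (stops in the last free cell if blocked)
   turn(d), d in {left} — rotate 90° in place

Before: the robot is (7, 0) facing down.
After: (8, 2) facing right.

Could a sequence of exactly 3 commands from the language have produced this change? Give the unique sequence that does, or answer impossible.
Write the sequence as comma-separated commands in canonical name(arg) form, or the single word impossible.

back(2), turn(left), move(1)

key: order matters: swapping back(2) and move(1) lands elsewhere
t0: (7, 0) facing down
[1] after back(2): (7, 2) facing down
[2] after turn(left): (7, 2) facing right
[3] after move(1): (8, 2) facing right
all 125 alternatives checked — unique.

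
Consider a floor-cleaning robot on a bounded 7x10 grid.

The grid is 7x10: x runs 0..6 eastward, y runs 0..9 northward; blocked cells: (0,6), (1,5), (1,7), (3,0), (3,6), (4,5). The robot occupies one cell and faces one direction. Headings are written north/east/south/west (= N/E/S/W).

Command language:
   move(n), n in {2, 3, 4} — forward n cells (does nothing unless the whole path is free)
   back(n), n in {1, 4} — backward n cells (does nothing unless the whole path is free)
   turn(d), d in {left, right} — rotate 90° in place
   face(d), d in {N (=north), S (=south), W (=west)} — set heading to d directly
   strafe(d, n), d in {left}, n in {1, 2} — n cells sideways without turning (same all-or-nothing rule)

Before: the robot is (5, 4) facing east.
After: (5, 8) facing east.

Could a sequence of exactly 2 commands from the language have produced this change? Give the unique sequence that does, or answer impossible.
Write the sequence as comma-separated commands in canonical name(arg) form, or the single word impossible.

strafe(left, 2), strafe(left, 2)

key: heading stays E — no command in the sequence turns
from: (5, 4) facing east
t=1 strafe(left, 2) ⇒ (5, 6) facing east
t=2 strafe(left, 2) ⇒ (5, 8) facing east
no rival 2-sequence matches.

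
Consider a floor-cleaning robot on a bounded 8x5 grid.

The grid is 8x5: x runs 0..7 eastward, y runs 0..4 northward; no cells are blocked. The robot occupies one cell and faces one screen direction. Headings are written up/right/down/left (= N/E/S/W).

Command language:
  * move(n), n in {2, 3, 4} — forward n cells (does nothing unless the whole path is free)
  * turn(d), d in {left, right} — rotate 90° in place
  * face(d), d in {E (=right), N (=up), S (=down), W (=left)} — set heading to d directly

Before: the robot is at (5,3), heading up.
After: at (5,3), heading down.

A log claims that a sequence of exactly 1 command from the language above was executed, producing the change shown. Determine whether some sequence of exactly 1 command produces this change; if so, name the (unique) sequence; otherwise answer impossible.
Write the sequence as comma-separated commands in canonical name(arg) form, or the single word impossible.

key: parked at (5,3) the whole time — nothing moves the robot
t0: at (5,3), heading up
1. face(S) → at (5,3), heading down
all 9 alternatives checked — unique.

face(S)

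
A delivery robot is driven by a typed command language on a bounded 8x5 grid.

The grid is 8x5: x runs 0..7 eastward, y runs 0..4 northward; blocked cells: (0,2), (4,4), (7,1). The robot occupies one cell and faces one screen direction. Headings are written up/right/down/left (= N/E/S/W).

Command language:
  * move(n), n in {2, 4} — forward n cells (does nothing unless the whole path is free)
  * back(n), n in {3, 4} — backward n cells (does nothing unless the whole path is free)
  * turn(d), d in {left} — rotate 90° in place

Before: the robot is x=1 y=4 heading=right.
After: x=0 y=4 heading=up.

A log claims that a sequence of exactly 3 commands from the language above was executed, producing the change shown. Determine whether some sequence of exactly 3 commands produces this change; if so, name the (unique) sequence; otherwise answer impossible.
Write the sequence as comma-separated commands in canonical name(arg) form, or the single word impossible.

move(2), back(3), turn(left)

key: cell and facing (now N) both changed — the 3 commands mix motion and turning
begin: x=1 y=4 heading=right
t=1 move(2) ⇒ x=3 y=4 heading=right
t=2 back(3) ⇒ x=0 y=4 heading=right
t=3 turn(left) ⇒ x=0 y=4 heading=up
no rival 3-sequence matches.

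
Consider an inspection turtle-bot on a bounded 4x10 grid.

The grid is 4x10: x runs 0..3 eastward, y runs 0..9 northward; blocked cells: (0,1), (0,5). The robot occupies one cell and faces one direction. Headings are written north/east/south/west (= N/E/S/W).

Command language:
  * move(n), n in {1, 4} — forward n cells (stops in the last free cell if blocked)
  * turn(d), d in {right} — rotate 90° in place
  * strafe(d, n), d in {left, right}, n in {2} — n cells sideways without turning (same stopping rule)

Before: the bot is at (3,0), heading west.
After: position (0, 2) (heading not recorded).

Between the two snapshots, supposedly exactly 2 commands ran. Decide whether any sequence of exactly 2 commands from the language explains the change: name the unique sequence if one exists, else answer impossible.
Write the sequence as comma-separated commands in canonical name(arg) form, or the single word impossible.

strafe(right, 2), move(4)

key: move(4) runs into the grid edge before its full distance
start: at (3,0), heading west
1. strafe(right, 2) → at (3,2), heading west
2. move(4) → at (0,2), heading west
no rival 2-sequence matches.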